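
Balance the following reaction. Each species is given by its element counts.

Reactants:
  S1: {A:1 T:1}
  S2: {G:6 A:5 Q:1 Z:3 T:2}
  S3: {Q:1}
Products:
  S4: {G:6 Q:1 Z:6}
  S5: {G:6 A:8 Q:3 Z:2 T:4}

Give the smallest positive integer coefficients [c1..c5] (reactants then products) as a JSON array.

G: 4·0+4·6+6·0 = 24 | 1·6+3·6 = 24
A: 4·1+4·5+6·0 = 24 | 1·0+3·8 = 24
Q: 4·0+4·1+6·1 = 10 | 1·1+3·3 = 10
Z: 4·0+4·3+6·0 = 12 | 1·6+3·2 = 12
T: 4·1+4·2+6·0 = 12 | 1·0+3·4 = 12
gcd(4,4,6,1,3) = 1

Coefficients: [4, 4, 6, 1, 3]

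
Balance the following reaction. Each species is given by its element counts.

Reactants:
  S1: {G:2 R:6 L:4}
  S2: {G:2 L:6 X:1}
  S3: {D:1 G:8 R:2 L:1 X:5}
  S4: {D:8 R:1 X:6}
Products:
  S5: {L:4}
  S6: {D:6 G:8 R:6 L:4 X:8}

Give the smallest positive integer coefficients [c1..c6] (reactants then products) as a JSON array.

D: 4·0+4·0+4·1+4·8 = 36 | 5·0+6·6 = 36
G: 4·2+4·2+4·8+4·0 = 48 | 5·0+6·8 = 48
R: 4·6+4·0+4·2+4·1 = 36 | 5·0+6·6 = 36
L: 4·4+4·6+4·1+4·0 = 44 | 5·4+6·4 = 44
X: 4·0+4·1+4·5+4·6 = 48 | 5·0+6·8 = 48
gcd(4,4,4,4,5,6) = 1

Coefficients: [4, 4, 4, 4, 5, 6]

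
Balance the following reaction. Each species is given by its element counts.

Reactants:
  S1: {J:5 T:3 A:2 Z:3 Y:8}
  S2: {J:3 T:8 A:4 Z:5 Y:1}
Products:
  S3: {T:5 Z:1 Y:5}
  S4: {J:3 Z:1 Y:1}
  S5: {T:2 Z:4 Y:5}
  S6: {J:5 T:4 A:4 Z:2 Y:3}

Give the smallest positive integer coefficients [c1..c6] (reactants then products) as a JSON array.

Coefficients: [6, 3, 2, 3, 4, 6]

J: 6·5+3·3 = 39 | 2·0+3·3+4·0+6·5 = 39
T: 6·3+3·8 = 42 | 2·5+3·0+4·2+6·4 = 42
A: 6·2+3·4 = 24 | 2·0+3·0+4·0+6·4 = 24
Z: 6·3+3·5 = 33 | 2·1+3·1+4·4+6·2 = 33
Y: 6·8+3·1 = 51 | 2·5+3·1+4·5+6·3 = 51
gcd(6,3,2,3,4,6) = 1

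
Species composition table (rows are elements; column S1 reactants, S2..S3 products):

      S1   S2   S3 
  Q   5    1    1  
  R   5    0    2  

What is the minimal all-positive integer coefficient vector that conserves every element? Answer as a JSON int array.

Coefficients: [2, 5, 5]

Q: 2·5 = 10 | 5·1+5·1 = 10
R: 2·5 = 10 | 5·0+5·2 = 10
gcd(2,5,5) = 1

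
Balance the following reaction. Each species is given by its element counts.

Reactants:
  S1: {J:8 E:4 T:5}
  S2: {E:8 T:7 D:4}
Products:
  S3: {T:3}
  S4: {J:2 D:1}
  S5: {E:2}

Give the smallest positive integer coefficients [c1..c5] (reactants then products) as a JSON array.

J: 1·8+1·0 = 8 | 4·0+4·2+6·0 = 8
E: 1·4+1·8 = 12 | 4·0+4·0+6·2 = 12
T: 1·5+1·7 = 12 | 4·3+4·0+6·0 = 12
D: 1·0+1·4 = 4 | 4·0+4·1+6·0 = 4
gcd(1,1,4,4,6) = 1

Coefficients: [1, 1, 4, 4, 6]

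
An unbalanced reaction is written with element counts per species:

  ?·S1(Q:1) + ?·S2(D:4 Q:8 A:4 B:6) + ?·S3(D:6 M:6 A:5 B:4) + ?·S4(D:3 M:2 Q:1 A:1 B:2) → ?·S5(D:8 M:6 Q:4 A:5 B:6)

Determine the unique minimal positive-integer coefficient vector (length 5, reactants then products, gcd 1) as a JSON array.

D: 6·0+1·4+3·6+6·3 = 40 | 5·8 = 40
M: 6·0+1·0+3·6+6·2 = 30 | 5·6 = 30
Q: 6·1+1·8+3·0+6·1 = 20 | 5·4 = 20
A: 6·0+1·4+3·5+6·1 = 25 | 5·5 = 25
B: 6·0+1·6+3·4+6·2 = 30 | 5·6 = 30
gcd(6,1,3,6,5) = 1

Coefficients: [6, 1, 3, 6, 5]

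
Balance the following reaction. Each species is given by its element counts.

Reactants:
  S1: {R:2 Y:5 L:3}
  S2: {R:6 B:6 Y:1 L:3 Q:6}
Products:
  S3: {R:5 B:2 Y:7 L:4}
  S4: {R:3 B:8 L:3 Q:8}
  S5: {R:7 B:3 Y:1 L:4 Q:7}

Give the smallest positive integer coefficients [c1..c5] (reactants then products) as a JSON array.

Coefficients: [5, 5, 4, 2, 2]

R: 5·2+5·6 = 40 | 4·5+2·3+2·7 = 40
B: 5·0+5·6 = 30 | 4·2+2·8+2·3 = 30
Y: 5·5+5·1 = 30 | 4·7+2·0+2·1 = 30
L: 5·3+5·3 = 30 | 4·4+2·3+2·4 = 30
Q: 5·0+5·6 = 30 | 4·0+2·8+2·7 = 30
gcd(5,5,4,2,2) = 1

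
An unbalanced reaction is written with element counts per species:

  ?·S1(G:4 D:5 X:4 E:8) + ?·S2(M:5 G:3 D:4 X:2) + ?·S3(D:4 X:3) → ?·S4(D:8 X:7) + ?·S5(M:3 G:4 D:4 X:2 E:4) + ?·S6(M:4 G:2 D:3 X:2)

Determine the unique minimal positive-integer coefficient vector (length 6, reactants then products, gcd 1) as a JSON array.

Coefficients: [2, 4, 1, 1, 4, 2]

M: 2·0+4·5+1·0 = 20 | 1·0+4·3+2·4 = 20
G: 2·4+4·3+1·0 = 20 | 1·0+4·4+2·2 = 20
D: 2·5+4·4+1·4 = 30 | 1·8+4·4+2·3 = 30
X: 2·4+4·2+1·3 = 19 | 1·7+4·2+2·2 = 19
E: 2·8+4·0+1·0 = 16 | 1·0+4·4+2·0 = 16
gcd(2,4,1,1,4,2) = 1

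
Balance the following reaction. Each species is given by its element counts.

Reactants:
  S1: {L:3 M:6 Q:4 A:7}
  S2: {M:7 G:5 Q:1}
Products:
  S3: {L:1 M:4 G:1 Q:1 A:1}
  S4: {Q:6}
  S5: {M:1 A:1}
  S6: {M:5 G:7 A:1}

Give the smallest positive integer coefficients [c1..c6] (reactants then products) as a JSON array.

Coefficients: [2, 4, 6, 1, 6, 2]

L: 2·3+4·0 = 6 | 6·1+1·0+6·0+2·0 = 6
M: 2·6+4·7 = 40 | 6·4+1·0+6·1+2·5 = 40
G: 2·0+4·5 = 20 | 6·1+1·0+6·0+2·7 = 20
Q: 2·4+4·1 = 12 | 6·1+1·6+6·0+2·0 = 12
A: 2·7+4·0 = 14 | 6·1+1·0+6·1+2·1 = 14
gcd(2,4,6,1,6,2) = 1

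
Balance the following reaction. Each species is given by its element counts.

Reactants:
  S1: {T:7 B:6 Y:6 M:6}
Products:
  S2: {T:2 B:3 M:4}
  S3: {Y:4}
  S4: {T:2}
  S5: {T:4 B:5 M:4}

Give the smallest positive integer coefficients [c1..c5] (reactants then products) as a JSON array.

Coefficients: [4, 3, 6, 5, 3]

T: 4·7 = 28 | 3·2+6·0+5·2+3·4 = 28
B: 4·6 = 24 | 3·3+6·0+5·0+3·5 = 24
Y: 4·6 = 24 | 3·0+6·4+5·0+3·0 = 24
M: 4·6 = 24 | 3·4+6·0+5·0+3·4 = 24
gcd(4,3,6,5,3) = 1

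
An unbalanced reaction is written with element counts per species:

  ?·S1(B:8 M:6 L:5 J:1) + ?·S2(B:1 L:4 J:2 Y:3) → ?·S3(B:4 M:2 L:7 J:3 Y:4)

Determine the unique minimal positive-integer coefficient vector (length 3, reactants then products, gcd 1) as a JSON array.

Coefficients: [1, 4, 3]

B: 1·8+4·1 = 12 | 3·4 = 12
M: 1·6+4·0 = 6 | 3·2 = 6
L: 1·5+4·4 = 21 | 3·7 = 21
J: 1·1+4·2 = 9 | 3·3 = 9
Y: 1·0+4·3 = 12 | 3·4 = 12
gcd(1,4,3) = 1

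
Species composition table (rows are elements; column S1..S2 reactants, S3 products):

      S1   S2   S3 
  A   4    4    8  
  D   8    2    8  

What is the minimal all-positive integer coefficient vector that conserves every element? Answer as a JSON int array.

Coefficients: [2, 4, 3]

A: 2·4+4·4 = 24 | 3·8 = 24
D: 2·8+4·2 = 24 | 3·8 = 24
gcd(2,4,3) = 1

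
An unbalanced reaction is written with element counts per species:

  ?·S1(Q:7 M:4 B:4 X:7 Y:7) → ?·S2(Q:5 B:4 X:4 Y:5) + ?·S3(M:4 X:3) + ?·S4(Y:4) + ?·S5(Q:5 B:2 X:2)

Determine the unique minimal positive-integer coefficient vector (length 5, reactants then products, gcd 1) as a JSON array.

Coefficients: [5, 3, 5, 5, 4]

Q: 5·7 = 35 | 3·5+5·0+5·0+4·5 = 35
M: 5·4 = 20 | 3·0+5·4+5·0+4·0 = 20
B: 5·4 = 20 | 3·4+5·0+5·0+4·2 = 20
X: 5·7 = 35 | 3·4+5·3+5·0+4·2 = 35
Y: 5·7 = 35 | 3·5+5·0+5·4+4·0 = 35
gcd(5,3,5,5,4) = 1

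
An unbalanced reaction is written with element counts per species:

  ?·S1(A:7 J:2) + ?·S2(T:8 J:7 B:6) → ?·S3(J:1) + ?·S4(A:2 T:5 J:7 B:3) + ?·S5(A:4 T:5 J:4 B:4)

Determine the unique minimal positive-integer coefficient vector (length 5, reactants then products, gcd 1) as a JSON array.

A: 4·7+5·0 = 28 | 5·0+2·2+6·4 = 28
T: 4·0+5·8 = 40 | 5·0+2·5+6·5 = 40
J: 4·2+5·7 = 43 | 5·1+2·7+6·4 = 43
B: 4·0+5·6 = 30 | 5·0+2·3+6·4 = 30
gcd(4,5,5,2,6) = 1

Coefficients: [4, 5, 5, 2, 6]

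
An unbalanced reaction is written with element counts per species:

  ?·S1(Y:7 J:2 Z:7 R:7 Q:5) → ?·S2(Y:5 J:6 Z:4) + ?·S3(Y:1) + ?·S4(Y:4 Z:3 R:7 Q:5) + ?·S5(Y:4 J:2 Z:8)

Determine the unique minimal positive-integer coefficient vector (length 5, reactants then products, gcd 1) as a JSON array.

Y: 5·7 = 35 | 1·5+2·1+5·4+2·4 = 35
J: 5·2 = 10 | 1·6+2·0+5·0+2·2 = 10
Z: 5·7 = 35 | 1·4+2·0+5·3+2·8 = 35
R: 5·7 = 35 | 1·0+2·0+5·7+2·0 = 35
Q: 5·5 = 25 | 1·0+2·0+5·5+2·0 = 25
gcd(5,1,2,5,2) = 1

Coefficients: [5, 1, 2, 5, 2]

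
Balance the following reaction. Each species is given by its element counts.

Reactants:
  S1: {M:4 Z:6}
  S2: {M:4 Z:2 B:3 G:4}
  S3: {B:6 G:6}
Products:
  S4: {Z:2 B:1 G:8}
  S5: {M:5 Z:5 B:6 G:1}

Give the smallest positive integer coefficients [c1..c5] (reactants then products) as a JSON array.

M: 4·4+1·4+4·0 = 20 | 3·0+4·5 = 20
Z: 4·6+1·2+4·0 = 26 | 3·2+4·5 = 26
B: 4·0+1·3+4·6 = 27 | 3·1+4·6 = 27
G: 4·0+1·4+4·6 = 28 | 3·8+4·1 = 28
gcd(4,1,4,3,4) = 1

Coefficients: [4, 1, 4, 3, 4]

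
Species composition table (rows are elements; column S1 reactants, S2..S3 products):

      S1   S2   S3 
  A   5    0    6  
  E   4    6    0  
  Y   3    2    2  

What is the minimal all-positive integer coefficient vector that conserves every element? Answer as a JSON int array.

A: 6·5 = 30 | 4·0+5·6 = 30
E: 6·4 = 24 | 4·6+5·0 = 24
Y: 6·3 = 18 | 4·2+5·2 = 18
gcd(6,4,5) = 1

Coefficients: [6, 4, 5]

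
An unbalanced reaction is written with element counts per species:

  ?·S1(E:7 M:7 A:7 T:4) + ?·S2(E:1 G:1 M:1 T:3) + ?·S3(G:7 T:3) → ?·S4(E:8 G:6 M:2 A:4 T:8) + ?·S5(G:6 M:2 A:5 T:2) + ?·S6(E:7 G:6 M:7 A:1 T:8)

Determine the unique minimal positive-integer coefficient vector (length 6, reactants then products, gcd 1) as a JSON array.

Coefficients: [3, 1, 5, 1, 3, 2]

E: 3·7+1·1+5·0 = 22 | 1·8+3·0+2·7 = 22
G: 3·0+1·1+5·7 = 36 | 1·6+3·6+2·6 = 36
M: 3·7+1·1+5·0 = 22 | 1·2+3·2+2·7 = 22
A: 3·7+1·0+5·0 = 21 | 1·4+3·5+2·1 = 21
T: 3·4+1·3+5·3 = 30 | 1·8+3·2+2·8 = 30
gcd(3,1,5,1,3,2) = 1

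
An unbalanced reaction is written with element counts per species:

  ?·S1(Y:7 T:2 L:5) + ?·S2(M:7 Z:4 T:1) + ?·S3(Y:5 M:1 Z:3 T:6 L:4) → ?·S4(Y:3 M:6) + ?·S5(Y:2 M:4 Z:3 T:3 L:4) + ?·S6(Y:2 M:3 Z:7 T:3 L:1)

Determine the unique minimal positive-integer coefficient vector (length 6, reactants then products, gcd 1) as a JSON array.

Coefficients: [2, 5, 1, 3, 3, 2]

Y: 2·7+5·0+1·5 = 19 | 3·3+3·2+2·2 = 19
M: 2·0+5·7+1·1 = 36 | 3·6+3·4+2·3 = 36
Z: 2·0+5·4+1·3 = 23 | 3·0+3·3+2·7 = 23
T: 2·2+5·1+1·6 = 15 | 3·0+3·3+2·3 = 15
L: 2·5+5·0+1·4 = 14 | 3·0+3·4+2·1 = 14
gcd(2,5,1,3,3,2) = 1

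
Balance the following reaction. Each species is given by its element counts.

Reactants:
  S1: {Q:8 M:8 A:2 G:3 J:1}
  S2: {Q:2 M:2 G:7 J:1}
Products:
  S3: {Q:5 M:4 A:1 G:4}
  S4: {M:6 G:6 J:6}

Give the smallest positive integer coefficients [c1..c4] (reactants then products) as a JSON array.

Coefficients: [3, 3, 6, 1]

Q: 3·8+3·2 = 30 | 6·5+1·0 = 30
M: 3·8+3·2 = 30 | 6·4+1·6 = 30
A: 3·2+3·0 = 6 | 6·1+1·0 = 6
G: 3·3+3·7 = 30 | 6·4+1·6 = 30
J: 3·1+3·1 = 6 | 6·0+1·6 = 6
gcd(3,3,6,1) = 1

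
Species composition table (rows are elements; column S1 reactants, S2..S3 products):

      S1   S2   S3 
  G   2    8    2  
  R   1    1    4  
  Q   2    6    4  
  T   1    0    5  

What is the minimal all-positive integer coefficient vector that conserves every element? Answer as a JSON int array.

G: 5·2 = 10 | 1·8+1·2 = 10
R: 5·1 = 5 | 1·1+1·4 = 5
Q: 5·2 = 10 | 1·6+1·4 = 10
T: 5·1 = 5 | 1·0+1·5 = 5
gcd(5,1,1) = 1

Coefficients: [5, 1, 1]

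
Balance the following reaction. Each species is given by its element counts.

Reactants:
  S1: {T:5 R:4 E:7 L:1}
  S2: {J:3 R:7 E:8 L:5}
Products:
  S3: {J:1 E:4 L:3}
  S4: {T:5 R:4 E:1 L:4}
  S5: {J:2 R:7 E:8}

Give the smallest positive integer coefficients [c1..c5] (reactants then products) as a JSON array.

J: 2·0+3·3 = 9 | 3·1+2·0+3·2 = 9
T: 2·5+3·0 = 10 | 3·0+2·5+3·0 = 10
R: 2·4+3·7 = 29 | 3·0+2·4+3·7 = 29
E: 2·7+3·8 = 38 | 3·4+2·1+3·8 = 38
L: 2·1+3·5 = 17 | 3·3+2·4+3·0 = 17
gcd(2,3,3,2,3) = 1

Coefficients: [2, 3, 3, 2, 3]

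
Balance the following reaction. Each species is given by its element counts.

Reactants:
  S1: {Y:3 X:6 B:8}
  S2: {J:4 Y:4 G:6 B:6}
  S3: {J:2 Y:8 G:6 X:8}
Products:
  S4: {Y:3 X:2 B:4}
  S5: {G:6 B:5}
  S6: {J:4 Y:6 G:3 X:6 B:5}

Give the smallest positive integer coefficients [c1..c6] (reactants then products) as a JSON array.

J: 5·0+5·4+2·2 = 24 | 5·0+4·0+6·4 = 24
Y: 5·3+5·4+2·8 = 51 | 5·3+4·0+6·6 = 51
G: 5·0+5·6+2·6 = 42 | 5·0+4·6+6·3 = 42
X: 5·6+5·0+2·8 = 46 | 5·2+4·0+6·6 = 46
B: 5·8+5·6+2·0 = 70 | 5·4+4·5+6·5 = 70
gcd(5,5,2,5,4,6) = 1

Coefficients: [5, 5, 2, 5, 4, 6]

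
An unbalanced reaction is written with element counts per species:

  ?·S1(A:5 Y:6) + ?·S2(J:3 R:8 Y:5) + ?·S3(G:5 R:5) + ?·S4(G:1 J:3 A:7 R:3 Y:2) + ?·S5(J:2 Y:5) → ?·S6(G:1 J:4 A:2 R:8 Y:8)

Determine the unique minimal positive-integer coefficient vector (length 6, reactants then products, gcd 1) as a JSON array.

G: 1·0+5·0+1·5+1·1+3·0 = 6 | 6·1 = 6
J: 1·0+5·3+1·0+1·3+3·2 = 24 | 6·4 = 24
A: 1·5+5·0+1·0+1·7+3·0 = 12 | 6·2 = 12
R: 1·0+5·8+1·5+1·3+3·0 = 48 | 6·8 = 48
Y: 1·6+5·5+1·0+1·2+3·5 = 48 | 6·8 = 48
gcd(1,5,1,1,3,6) = 1

Coefficients: [1, 5, 1, 1, 3, 6]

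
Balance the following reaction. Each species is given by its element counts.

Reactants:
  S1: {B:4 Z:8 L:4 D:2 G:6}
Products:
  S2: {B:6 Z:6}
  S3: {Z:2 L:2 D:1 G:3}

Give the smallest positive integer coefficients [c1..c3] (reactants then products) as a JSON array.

B: 3·4 = 12 | 2·6+6·0 = 12
Z: 3·8 = 24 | 2·6+6·2 = 24
L: 3·4 = 12 | 2·0+6·2 = 12
D: 3·2 = 6 | 2·0+6·1 = 6
G: 3·6 = 18 | 2·0+6·3 = 18
gcd(3,2,6) = 1

Coefficients: [3, 2, 6]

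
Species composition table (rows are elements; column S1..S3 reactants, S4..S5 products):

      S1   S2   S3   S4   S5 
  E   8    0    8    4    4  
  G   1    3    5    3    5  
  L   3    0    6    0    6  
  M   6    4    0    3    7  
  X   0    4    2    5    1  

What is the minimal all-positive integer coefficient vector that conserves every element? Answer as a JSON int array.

Coefficients: [2, 6, 2, 5, 3]

E: 2·8+6·0+2·8 = 32 | 5·4+3·4 = 32
G: 2·1+6·3+2·5 = 30 | 5·3+3·5 = 30
L: 2·3+6·0+2·6 = 18 | 5·0+3·6 = 18
M: 2·6+6·4+2·0 = 36 | 5·3+3·7 = 36
X: 2·0+6·4+2·2 = 28 | 5·5+3·1 = 28
gcd(2,6,2,5,3) = 1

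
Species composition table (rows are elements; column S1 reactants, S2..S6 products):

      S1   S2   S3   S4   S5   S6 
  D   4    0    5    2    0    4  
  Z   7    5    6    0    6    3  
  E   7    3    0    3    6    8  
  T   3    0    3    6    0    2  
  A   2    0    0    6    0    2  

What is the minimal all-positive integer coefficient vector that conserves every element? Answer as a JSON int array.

Coefficients: [6, 3, 2, 1, 1, 3]

D: 6·4 = 24 | 3·0+2·5+1·2+1·0+3·4 = 24
Z: 6·7 = 42 | 3·5+2·6+1·0+1·6+3·3 = 42
E: 6·7 = 42 | 3·3+2·0+1·3+1·6+3·8 = 42
T: 6·3 = 18 | 3·0+2·3+1·6+1·0+3·2 = 18
A: 6·2 = 12 | 3·0+2·0+1·6+1·0+3·2 = 12
gcd(6,3,2,1,1,3) = 1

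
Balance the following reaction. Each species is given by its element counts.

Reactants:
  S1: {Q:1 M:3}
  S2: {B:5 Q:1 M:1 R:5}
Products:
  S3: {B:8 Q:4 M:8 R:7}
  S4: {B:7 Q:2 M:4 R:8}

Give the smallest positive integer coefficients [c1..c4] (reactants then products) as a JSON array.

B: 3·0+3·5 = 15 | 1·8+1·7 = 15
Q: 3·1+3·1 = 6 | 1·4+1·2 = 6
M: 3·3+3·1 = 12 | 1·8+1·4 = 12
R: 3·0+3·5 = 15 | 1·7+1·8 = 15
gcd(3,3,1,1) = 1

Coefficients: [3, 3, 1, 1]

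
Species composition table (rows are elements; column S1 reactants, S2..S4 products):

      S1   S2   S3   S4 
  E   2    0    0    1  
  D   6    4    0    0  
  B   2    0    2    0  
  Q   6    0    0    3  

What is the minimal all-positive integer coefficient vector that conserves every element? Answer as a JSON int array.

E: 2·2 = 4 | 3·0+2·0+4·1 = 4
D: 2·6 = 12 | 3·4+2·0+4·0 = 12
B: 2·2 = 4 | 3·0+2·2+4·0 = 4
Q: 2·6 = 12 | 3·0+2·0+4·3 = 12
gcd(2,3,2,4) = 1

Coefficients: [2, 3, 2, 4]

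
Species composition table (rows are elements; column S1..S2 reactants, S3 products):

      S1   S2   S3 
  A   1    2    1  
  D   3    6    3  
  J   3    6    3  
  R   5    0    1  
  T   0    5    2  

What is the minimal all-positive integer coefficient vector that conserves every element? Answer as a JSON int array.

A: 1·1+2·2 = 5 | 5·1 = 5
D: 1·3+2·6 = 15 | 5·3 = 15
J: 1·3+2·6 = 15 | 5·3 = 15
R: 1·5+2·0 = 5 | 5·1 = 5
T: 1·0+2·5 = 10 | 5·2 = 10
gcd(1,2,5) = 1

Coefficients: [1, 2, 5]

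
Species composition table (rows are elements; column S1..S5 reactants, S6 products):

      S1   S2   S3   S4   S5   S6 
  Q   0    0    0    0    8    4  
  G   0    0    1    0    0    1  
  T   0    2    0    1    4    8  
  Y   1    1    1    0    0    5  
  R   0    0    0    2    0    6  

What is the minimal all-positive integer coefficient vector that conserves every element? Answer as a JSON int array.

Q: 5·0+3·0+2·0+6·0+1·8 = 8 | 2·4 = 8
G: 5·0+3·0+2·1+6·0+1·0 = 2 | 2·1 = 2
T: 5·0+3·2+2·0+6·1+1·4 = 16 | 2·8 = 16
Y: 5·1+3·1+2·1+6·0+1·0 = 10 | 2·5 = 10
R: 5·0+3·0+2·0+6·2+1·0 = 12 | 2·6 = 12
gcd(5,3,2,6,1,2) = 1

Coefficients: [5, 3, 2, 6, 1, 2]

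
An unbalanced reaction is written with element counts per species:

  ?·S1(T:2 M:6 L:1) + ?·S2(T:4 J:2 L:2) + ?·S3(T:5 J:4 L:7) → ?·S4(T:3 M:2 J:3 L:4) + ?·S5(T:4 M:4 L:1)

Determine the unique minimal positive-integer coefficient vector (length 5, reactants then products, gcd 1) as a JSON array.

Coefficients: [6, 5, 2, 6, 6]

T: 6·2+5·4+2·5 = 42 | 6·3+6·4 = 42
M: 6·6+5·0+2·0 = 36 | 6·2+6·4 = 36
J: 6·0+5·2+2·4 = 18 | 6·3+6·0 = 18
L: 6·1+5·2+2·7 = 30 | 6·4+6·1 = 30
gcd(6,5,2,6,6) = 1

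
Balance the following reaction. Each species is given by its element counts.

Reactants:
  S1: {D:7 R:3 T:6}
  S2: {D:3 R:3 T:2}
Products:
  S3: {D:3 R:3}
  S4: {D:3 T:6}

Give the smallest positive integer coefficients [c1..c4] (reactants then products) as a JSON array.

D: 3·7+3·3 = 30 | 6·3+4·3 = 30
R: 3·3+3·3 = 18 | 6·3+4·0 = 18
T: 3·6+3·2 = 24 | 6·0+4·6 = 24
gcd(3,3,6,4) = 1

Coefficients: [3, 3, 6, 4]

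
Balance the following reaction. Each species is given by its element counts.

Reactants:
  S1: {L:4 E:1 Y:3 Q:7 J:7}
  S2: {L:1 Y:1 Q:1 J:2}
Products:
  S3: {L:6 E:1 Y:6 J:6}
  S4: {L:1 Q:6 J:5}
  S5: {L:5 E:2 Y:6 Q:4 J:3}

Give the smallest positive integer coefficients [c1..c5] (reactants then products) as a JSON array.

Coefficients: [4, 6, 2, 5, 1]

L: 4·4+6·1 = 22 | 2·6+5·1+1·5 = 22
E: 4·1+6·0 = 4 | 2·1+5·0+1·2 = 4
Y: 4·3+6·1 = 18 | 2·6+5·0+1·6 = 18
Q: 4·7+6·1 = 34 | 2·0+5·6+1·4 = 34
J: 4·7+6·2 = 40 | 2·6+5·5+1·3 = 40
gcd(4,6,2,5,1) = 1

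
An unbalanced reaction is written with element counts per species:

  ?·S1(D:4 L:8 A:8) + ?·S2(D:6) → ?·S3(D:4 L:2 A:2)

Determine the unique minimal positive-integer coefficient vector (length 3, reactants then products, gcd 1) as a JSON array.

Coefficients: [1, 2, 4]

D: 1·4+2·6 = 16 | 4·4 = 16
L: 1·8+2·0 = 8 | 4·2 = 8
A: 1·8+2·0 = 8 | 4·2 = 8
gcd(1,2,4) = 1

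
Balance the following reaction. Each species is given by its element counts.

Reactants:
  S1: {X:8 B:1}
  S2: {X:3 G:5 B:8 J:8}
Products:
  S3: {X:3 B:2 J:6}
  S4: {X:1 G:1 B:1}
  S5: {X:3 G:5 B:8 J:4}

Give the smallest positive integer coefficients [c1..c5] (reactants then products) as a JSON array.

X: 1·8+2·3 = 14 | 2·3+5·1+1·3 = 14
G: 1·0+2·5 = 10 | 2·0+5·1+1·5 = 10
B: 1·1+2·8 = 17 | 2·2+5·1+1·8 = 17
J: 1·0+2·8 = 16 | 2·6+5·0+1·4 = 16
gcd(1,2,2,5,1) = 1

Coefficients: [1, 2, 2, 5, 1]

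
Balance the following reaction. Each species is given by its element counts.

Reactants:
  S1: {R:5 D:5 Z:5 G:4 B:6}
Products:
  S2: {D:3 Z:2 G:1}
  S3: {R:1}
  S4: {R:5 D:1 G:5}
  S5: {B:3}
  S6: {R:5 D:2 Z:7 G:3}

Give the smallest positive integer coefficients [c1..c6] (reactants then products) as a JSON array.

Coefficients: [3, 4, 5, 1, 6, 1]

R: 3·5 = 15 | 4·0+5·1+1·5+6·0+1·5 = 15
D: 3·5 = 15 | 4·3+5·0+1·1+6·0+1·2 = 15
Z: 3·5 = 15 | 4·2+5·0+1·0+6·0+1·7 = 15
G: 3·4 = 12 | 4·1+5·0+1·5+6·0+1·3 = 12
B: 3·6 = 18 | 4·0+5·0+1·0+6·3+1·0 = 18
gcd(3,4,5,1,6,1) = 1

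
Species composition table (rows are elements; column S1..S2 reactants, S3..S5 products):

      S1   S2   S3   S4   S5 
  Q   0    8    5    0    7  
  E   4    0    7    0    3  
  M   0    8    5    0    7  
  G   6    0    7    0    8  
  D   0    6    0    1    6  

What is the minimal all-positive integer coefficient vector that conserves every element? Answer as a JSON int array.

Q: 5·0+3·8 = 24 | 2·5+6·0+2·7 = 24
E: 5·4+3·0 = 20 | 2·7+6·0+2·3 = 20
M: 5·0+3·8 = 24 | 2·5+6·0+2·7 = 24
G: 5·6+3·0 = 30 | 2·7+6·0+2·8 = 30
D: 5·0+3·6 = 18 | 2·0+6·1+2·6 = 18
gcd(5,3,2,6,2) = 1

Coefficients: [5, 3, 2, 6, 2]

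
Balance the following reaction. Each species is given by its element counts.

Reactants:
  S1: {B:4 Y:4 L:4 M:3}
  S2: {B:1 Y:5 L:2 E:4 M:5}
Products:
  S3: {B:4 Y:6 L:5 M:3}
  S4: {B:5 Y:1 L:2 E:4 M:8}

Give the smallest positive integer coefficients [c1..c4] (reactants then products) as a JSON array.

B: 5·4+1·1 = 21 | 4·4+1·5 = 21
Y: 5·4+1·5 = 25 | 4·6+1·1 = 25
L: 5·4+1·2 = 22 | 4·5+1·2 = 22
E: 5·0+1·4 = 4 | 4·0+1·4 = 4
M: 5·3+1·5 = 20 | 4·3+1·8 = 20
gcd(5,1,4,1) = 1

Coefficients: [5, 1, 4, 1]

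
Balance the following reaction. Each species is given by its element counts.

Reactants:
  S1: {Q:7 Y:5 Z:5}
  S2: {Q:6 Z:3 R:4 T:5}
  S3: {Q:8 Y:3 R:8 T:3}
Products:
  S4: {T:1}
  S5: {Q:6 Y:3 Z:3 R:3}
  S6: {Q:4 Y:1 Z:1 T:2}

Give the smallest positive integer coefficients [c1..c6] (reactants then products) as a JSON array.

Q: 2·7+1·6+1·8 = 28 | 6·0+4·6+1·4 = 28
Y: 2·5+1·0+1·3 = 13 | 6·0+4·3+1·1 = 13
Z: 2·5+1·3+1·0 = 13 | 6·0+4·3+1·1 = 13
R: 2·0+1·4+1·8 = 12 | 6·0+4·3+1·0 = 12
T: 2·0+1·5+1·3 = 8 | 6·1+4·0+1·2 = 8
gcd(2,1,1,6,4,1) = 1

Coefficients: [2, 1, 1, 6, 4, 1]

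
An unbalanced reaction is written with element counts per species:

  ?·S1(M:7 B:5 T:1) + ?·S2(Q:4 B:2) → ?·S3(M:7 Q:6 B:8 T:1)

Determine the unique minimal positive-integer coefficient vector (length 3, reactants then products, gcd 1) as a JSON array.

M: 2·7+3·0 = 14 | 2·7 = 14
Q: 2·0+3·4 = 12 | 2·6 = 12
B: 2·5+3·2 = 16 | 2·8 = 16
T: 2·1+3·0 = 2 | 2·1 = 2
gcd(2,3,2) = 1

Coefficients: [2, 3, 2]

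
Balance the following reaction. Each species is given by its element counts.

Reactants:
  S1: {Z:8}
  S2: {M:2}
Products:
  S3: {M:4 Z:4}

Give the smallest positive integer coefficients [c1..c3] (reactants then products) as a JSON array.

M: 1·0+4·2 = 8 | 2·4 = 8
Z: 1·8+4·0 = 8 | 2·4 = 8
gcd(1,4,2) = 1

Coefficients: [1, 4, 2]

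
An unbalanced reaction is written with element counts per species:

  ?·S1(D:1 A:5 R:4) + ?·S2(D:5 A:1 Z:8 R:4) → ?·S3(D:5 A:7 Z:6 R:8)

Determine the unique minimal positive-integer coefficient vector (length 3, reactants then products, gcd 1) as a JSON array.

Coefficients: [5, 3, 4]

D: 5·1+3·5 = 20 | 4·5 = 20
A: 5·5+3·1 = 28 | 4·7 = 28
Z: 5·0+3·8 = 24 | 4·6 = 24
R: 5·4+3·4 = 32 | 4·8 = 32
gcd(5,3,4) = 1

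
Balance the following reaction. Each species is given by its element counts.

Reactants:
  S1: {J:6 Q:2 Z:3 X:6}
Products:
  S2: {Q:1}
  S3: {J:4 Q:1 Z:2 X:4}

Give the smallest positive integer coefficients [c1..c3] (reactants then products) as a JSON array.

J: 2·6 = 12 | 1·0+3·4 = 12
Q: 2·2 = 4 | 1·1+3·1 = 4
Z: 2·3 = 6 | 1·0+3·2 = 6
X: 2·6 = 12 | 1·0+3·4 = 12
gcd(2,1,3) = 1

Coefficients: [2, 1, 3]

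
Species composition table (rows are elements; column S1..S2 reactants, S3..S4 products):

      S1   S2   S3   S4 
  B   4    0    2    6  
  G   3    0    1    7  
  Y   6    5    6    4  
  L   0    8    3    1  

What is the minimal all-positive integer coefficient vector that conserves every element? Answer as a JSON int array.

B: 4·4+2·0 = 16 | 5·2+1·6 = 16
G: 4·3+2·0 = 12 | 5·1+1·7 = 12
Y: 4·6+2·5 = 34 | 5·6+1·4 = 34
L: 4·0+2·8 = 16 | 5·3+1·1 = 16
gcd(4,2,5,1) = 1

Coefficients: [4, 2, 5, 1]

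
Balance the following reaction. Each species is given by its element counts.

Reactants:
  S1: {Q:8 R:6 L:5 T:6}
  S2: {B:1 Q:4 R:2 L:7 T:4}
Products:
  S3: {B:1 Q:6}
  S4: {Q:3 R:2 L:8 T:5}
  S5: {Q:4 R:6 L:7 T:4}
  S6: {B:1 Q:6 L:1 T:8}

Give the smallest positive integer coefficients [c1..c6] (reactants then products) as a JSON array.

Coefficients: [5, 5, 3, 2, 6, 2]

B: 5·0+5·1 = 5 | 3·1+2·0+6·0+2·1 = 5
Q: 5·8+5·4 = 60 | 3·6+2·3+6·4+2·6 = 60
R: 5·6+5·2 = 40 | 3·0+2·2+6·6+2·0 = 40
L: 5·5+5·7 = 60 | 3·0+2·8+6·7+2·1 = 60
T: 5·6+5·4 = 50 | 3·0+2·5+6·4+2·8 = 50
gcd(5,5,3,2,6,2) = 1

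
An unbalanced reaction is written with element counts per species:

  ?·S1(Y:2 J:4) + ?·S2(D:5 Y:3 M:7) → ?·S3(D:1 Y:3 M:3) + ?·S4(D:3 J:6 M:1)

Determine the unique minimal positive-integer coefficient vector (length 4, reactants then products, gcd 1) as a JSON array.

Coefficients: [3, 2, 4, 2]

D: 3·0+2·5 = 10 | 4·1+2·3 = 10
Y: 3·2+2·3 = 12 | 4·3+2·0 = 12
J: 3·4+2·0 = 12 | 4·0+2·6 = 12
M: 3·0+2·7 = 14 | 4·3+2·1 = 14
gcd(3,2,4,2) = 1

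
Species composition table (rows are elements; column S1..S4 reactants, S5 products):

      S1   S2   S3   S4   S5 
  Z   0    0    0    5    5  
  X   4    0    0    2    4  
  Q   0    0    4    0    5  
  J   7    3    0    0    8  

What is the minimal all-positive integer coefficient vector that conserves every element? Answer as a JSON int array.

Coefficients: [2, 6, 5, 4, 4]

Z: 2·0+6·0+5·0+4·5 = 20 | 4·5 = 20
X: 2·4+6·0+5·0+4·2 = 16 | 4·4 = 16
Q: 2·0+6·0+5·4+4·0 = 20 | 4·5 = 20
J: 2·7+6·3+5·0+4·0 = 32 | 4·8 = 32
gcd(2,6,5,4,4) = 1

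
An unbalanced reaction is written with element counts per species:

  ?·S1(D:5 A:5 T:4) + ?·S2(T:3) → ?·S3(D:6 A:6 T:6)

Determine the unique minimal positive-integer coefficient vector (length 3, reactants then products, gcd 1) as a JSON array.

D: 6·5+2·0 = 30 | 5·6 = 30
A: 6·5+2·0 = 30 | 5·6 = 30
T: 6·4+2·3 = 30 | 5·6 = 30
gcd(6,2,5) = 1

Coefficients: [6, 2, 5]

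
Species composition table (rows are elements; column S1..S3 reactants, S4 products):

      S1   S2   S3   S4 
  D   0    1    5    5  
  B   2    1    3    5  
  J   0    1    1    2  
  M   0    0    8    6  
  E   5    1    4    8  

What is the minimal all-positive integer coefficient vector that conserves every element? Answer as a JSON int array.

D: 3·0+5·1+3·5 = 20 | 4·5 = 20
B: 3·2+5·1+3·3 = 20 | 4·5 = 20
J: 3·0+5·1+3·1 = 8 | 4·2 = 8
M: 3·0+5·0+3·8 = 24 | 4·6 = 24
E: 3·5+5·1+3·4 = 32 | 4·8 = 32
gcd(3,5,3,4) = 1

Coefficients: [3, 5, 3, 4]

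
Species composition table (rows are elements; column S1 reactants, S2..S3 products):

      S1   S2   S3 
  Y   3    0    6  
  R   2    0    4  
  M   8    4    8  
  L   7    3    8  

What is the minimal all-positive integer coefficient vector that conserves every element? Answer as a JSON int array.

Y: 2·3 = 6 | 2·0+1·6 = 6
R: 2·2 = 4 | 2·0+1·4 = 4
M: 2·8 = 16 | 2·4+1·8 = 16
L: 2·7 = 14 | 2·3+1·8 = 14
gcd(2,2,1) = 1

Coefficients: [2, 2, 1]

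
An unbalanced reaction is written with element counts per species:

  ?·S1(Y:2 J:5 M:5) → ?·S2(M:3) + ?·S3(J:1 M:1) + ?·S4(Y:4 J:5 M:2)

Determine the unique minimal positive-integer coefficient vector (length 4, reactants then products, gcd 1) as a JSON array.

Y: 2·2 = 4 | 1·0+5·0+1·4 = 4
J: 2·5 = 10 | 1·0+5·1+1·5 = 10
M: 2·5 = 10 | 1·3+5·1+1·2 = 10
gcd(2,1,5,1) = 1

Coefficients: [2, 1, 5, 1]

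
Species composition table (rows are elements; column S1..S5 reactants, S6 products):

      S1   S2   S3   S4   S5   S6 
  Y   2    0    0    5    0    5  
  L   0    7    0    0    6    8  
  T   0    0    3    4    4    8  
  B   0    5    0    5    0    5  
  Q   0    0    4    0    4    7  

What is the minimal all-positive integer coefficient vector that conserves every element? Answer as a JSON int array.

Y: 5·2+2·0+4·0+2·5+3·0 = 20 | 4·5 = 20
L: 5·0+2·7+4·0+2·0+3·6 = 32 | 4·8 = 32
T: 5·0+2·0+4·3+2·4+3·4 = 32 | 4·8 = 32
B: 5·0+2·5+4·0+2·5+3·0 = 20 | 4·5 = 20
Q: 5·0+2·0+4·4+2·0+3·4 = 28 | 4·7 = 28
gcd(5,2,4,2,3,4) = 1

Coefficients: [5, 2, 4, 2, 3, 4]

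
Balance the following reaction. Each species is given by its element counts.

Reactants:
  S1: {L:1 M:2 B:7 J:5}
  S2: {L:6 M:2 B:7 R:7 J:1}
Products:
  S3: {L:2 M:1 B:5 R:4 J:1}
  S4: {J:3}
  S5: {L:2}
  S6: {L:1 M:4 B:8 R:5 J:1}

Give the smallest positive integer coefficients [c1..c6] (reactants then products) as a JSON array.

Coefficients: [1, 3, 4, 1, 5, 1]

L: 1·1+3·6 = 19 | 4·2+1·0+5·2+1·1 = 19
M: 1·2+3·2 = 8 | 4·1+1·0+5·0+1·4 = 8
B: 1·7+3·7 = 28 | 4·5+1·0+5·0+1·8 = 28
R: 1·0+3·7 = 21 | 4·4+1·0+5·0+1·5 = 21
J: 1·5+3·1 = 8 | 4·1+1·3+5·0+1·1 = 8
gcd(1,3,4,1,5,1) = 1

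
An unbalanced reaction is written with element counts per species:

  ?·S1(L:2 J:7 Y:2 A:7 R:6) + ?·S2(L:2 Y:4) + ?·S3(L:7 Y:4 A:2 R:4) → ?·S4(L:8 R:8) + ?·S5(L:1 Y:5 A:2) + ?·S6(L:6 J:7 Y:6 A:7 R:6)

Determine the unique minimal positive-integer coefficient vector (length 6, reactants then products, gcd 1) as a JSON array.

L: 5·2+6·2+4·7 = 50 | 2·8+4·1+5·6 = 50
J: 5·7+6·0+4·0 = 35 | 2·0+4·0+5·7 = 35
Y: 5·2+6·4+4·4 = 50 | 2·0+4·5+5·6 = 50
A: 5·7+6·0+4·2 = 43 | 2·0+4·2+5·7 = 43
R: 5·6+6·0+4·4 = 46 | 2·8+4·0+5·6 = 46
gcd(5,6,4,2,4,5) = 1

Coefficients: [5, 6, 4, 2, 4, 5]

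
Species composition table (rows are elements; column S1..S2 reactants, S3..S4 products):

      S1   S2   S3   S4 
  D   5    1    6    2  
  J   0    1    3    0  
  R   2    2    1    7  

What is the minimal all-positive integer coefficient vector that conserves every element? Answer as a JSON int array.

Coefficients: [1, 3, 1, 1]

D: 1·5+3·1 = 8 | 1·6+1·2 = 8
J: 1·0+3·1 = 3 | 1·3+1·0 = 3
R: 1·2+3·2 = 8 | 1·1+1·7 = 8
gcd(1,3,1,1) = 1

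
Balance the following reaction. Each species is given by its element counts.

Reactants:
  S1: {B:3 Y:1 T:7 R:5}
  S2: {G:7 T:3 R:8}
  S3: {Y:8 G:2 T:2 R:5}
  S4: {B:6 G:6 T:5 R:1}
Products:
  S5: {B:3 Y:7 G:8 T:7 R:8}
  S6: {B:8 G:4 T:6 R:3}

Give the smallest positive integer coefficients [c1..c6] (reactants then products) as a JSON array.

B: 2·3+2·0+5·0+6·6 = 42 | 6·3+3·8 = 42
Y: 2·1+2·0+5·8+6·0 = 42 | 6·7+3·0 = 42
G: 2·0+2·7+5·2+6·6 = 60 | 6·8+3·4 = 60
T: 2·7+2·3+5·2+6·5 = 60 | 6·7+3·6 = 60
R: 2·5+2·8+5·5+6·1 = 57 | 6·8+3·3 = 57
gcd(2,2,5,6,6,3) = 1

Coefficients: [2, 2, 5, 6, 6, 3]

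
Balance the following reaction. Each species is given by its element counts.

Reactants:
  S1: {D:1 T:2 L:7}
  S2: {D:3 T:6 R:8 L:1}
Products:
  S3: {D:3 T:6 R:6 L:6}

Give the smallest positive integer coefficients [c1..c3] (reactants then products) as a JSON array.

Coefficients: [3, 3, 4]

D: 3·1+3·3 = 12 | 4·3 = 12
T: 3·2+3·6 = 24 | 4·6 = 24
R: 3·0+3·8 = 24 | 4·6 = 24
L: 3·7+3·1 = 24 | 4·6 = 24
gcd(3,3,4) = 1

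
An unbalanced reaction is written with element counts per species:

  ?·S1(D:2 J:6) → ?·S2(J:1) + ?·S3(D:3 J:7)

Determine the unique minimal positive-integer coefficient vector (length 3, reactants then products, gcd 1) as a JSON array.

Coefficients: [3, 4, 2]

D: 3·2 = 6 | 4·0+2·3 = 6
J: 3·6 = 18 | 4·1+2·7 = 18
gcd(3,4,2) = 1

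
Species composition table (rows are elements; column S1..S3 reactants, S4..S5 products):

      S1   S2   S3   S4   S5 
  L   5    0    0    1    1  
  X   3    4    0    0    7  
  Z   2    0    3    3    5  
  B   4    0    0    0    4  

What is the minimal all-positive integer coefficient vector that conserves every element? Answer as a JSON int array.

Coefficients: [1, 1, 5, 4, 1]

L: 1·5+1·0+5·0 = 5 | 4·1+1·1 = 5
X: 1·3+1·4+5·0 = 7 | 4·0+1·7 = 7
Z: 1·2+1·0+5·3 = 17 | 4·3+1·5 = 17
B: 1·4+1·0+5·0 = 4 | 4·0+1·4 = 4
gcd(1,1,5,4,1) = 1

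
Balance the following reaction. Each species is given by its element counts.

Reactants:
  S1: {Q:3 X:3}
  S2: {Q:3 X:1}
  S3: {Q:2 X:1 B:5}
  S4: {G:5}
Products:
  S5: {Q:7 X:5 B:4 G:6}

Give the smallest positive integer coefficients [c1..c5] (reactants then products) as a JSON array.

Q: 6·3+3·3+4·2+6·0 = 35 | 5·7 = 35
X: 6·3+3·1+4·1+6·0 = 25 | 5·5 = 25
B: 6·0+3·0+4·5+6·0 = 20 | 5·4 = 20
G: 6·0+3·0+4·0+6·5 = 30 | 5·6 = 30
gcd(6,3,4,6,5) = 1

Coefficients: [6, 3, 4, 6, 5]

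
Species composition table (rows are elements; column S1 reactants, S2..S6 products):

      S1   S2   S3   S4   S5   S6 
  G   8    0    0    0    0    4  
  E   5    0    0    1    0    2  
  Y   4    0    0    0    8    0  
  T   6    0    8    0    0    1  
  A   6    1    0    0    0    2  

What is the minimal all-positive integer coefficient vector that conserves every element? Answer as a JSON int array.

Coefficients: [2, 4, 1, 2, 1, 4]

G: 2·8 = 16 | 4·0+1·0+2·0+1·0+4·4 = 16
E: 2·5 = 10 | 4·0+1·0+2·1+1·0+4·2 = 10
Y: 2·4 = 8 | 4·0+1·0+2·0+1·8+4·0 = 8
T: 2·6 = 12 | 4·0+1·8+2·0+1·0+4·1 = 12
A: 2·6 = 12 | 4·1+1·0+2·0+1·0+4·2 = 12
gcd(2,4,1,2,1,4) = 1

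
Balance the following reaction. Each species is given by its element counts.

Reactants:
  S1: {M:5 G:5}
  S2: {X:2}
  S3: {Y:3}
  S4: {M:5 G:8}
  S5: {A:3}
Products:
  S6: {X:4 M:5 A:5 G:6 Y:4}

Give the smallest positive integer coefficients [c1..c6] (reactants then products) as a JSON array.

X: 2·0+6·2+4·0+1·0+5·0 = 12 | 3·4 = 12
M: 2·5+6·0+4·0+1·5+5·0 = 15 | 3·5 = 15
A: 2·0+6·0+4·0+1·0+5·3 = 15 | 3·5 = 15
G: 2·5+6·0+4·0+1·8+5·0 = 18 | 3·6 = 18
Y: 2·0+6·0+4·3+1·0+5·0 = 12 | 3·4 = 12
gcd(2,6,4,1,5,3) = 1

Coefficients: [2, 6, 4, 1, 5, 3]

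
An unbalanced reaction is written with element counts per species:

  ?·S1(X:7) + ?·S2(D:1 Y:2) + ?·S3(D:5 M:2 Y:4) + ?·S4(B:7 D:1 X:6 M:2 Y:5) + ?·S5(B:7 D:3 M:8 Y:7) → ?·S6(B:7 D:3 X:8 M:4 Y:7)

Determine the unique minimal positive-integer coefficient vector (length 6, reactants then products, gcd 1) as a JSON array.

Coefficients: [2, 1, 1, 3, 1, 4]

B: 2·0+1·0+1·0+3·7+1·7 = 28 | 4·7 = 28
D: 2·0+1·1+1·5+3·1+1·3 = 12 | 4·3 = 12
X: 2·7+1·0+1·0+3·6+1·0 = 32 | 4·8 = 32
M: 2·0+1·0+1·2+3·2+1·8 = 16 | 4·4 = 16
Y: 2·0+1·2+1·4+3·5+1·7 = 28 | 4·7 = 28
gcd(2,1,1,3,1,4) = 1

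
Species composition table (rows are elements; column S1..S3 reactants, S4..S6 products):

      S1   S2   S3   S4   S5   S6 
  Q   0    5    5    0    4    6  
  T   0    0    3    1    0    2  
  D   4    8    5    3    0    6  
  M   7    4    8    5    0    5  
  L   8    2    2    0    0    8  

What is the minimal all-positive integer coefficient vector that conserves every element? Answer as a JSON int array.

Coefficients: [1, 1, 3, 5, 2, 2]

Q: 1·0+1·5+3·5 = 20 | 5·0+2·4+2·6 = 20
T: 1·0+1·0+3·3 = 9 | 5·1+2·0+2·2 = 9
D: 1·4+1·8+3·5 = 27 | 5·3+2·0+2·6 = 27
M: 1·7+1·4+3·8 = 35 | 5·5+2·0+2·5 = 35
L: 1·8+1·2+3·2 = 16 | 5·0+2·0+2·8 = 16
gcd(1,1,3,5,2,2) = 1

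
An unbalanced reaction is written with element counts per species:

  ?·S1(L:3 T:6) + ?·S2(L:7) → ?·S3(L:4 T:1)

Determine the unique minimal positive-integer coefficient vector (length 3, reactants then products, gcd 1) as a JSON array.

Coefficients: [1, 3, 6]

L: 1·3+3·7 = 24 | 6·4 = 24
T: 1·6+3·0 = 6 | 6·1 = 6
gcd(1,3,6) = 1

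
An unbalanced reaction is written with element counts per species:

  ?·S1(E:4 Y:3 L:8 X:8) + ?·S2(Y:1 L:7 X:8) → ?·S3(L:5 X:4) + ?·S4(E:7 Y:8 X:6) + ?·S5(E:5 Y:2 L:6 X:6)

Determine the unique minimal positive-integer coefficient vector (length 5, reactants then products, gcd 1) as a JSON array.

E: 3·4+1·0 = 12 | 5·0+1·7+1·5 = 12
Y: 3·3+1·1 = 10 | 5·0+1·8+1·2 = 10
L: 3·8+1·7 = 31 | 5·5+1·0+1·6 = 31
X: 3·8+1·8 = 32 | 5·4+1·6+1·6 = 32
gcd(3,1,5,1,1) = 1

Coefficients: [3, 1, 5, 1, 1]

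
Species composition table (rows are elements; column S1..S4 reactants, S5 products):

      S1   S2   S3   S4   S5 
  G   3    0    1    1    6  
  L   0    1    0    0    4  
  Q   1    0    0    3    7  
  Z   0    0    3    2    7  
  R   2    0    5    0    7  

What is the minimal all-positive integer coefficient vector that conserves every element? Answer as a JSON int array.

Coefficients: [1, 4, 1, 2, 1]

G: 1·3+4·0+1·1+2·1 = 6 | 1·6 = 6
L: 1·0+4·1+1·0+2·0 = 4 | 1·4 = 4
Q: 1·1+4·0+1·0+2·3 = 7 | 1·7 = 7
Z: 1·0+4·0+1·3+2·2 = 7 | 1·7 = 7
R: 1·2+4·0+1·5+2·0 = 7 | 1·7 = 7
gcd(1,4,1,2,1) = 1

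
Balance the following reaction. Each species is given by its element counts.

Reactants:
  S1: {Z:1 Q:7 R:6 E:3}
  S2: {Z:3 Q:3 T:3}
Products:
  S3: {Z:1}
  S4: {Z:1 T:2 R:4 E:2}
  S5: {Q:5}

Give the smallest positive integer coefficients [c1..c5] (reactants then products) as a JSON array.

Z: 2·1+2·3 = 8 | 5·1+3·1+4·0 = 8
Q: 2·7+2·3 = 20 | 5·0+3·0+4·5 = 20
T: 2·0+2·3 = 6 | 5·0+3·2+4·0 = 6
R: 2·6+2·0 = 12 | 5·0+3·4+4·0 = 12
E: 2·3+2·0 = 6 | 5·0+3·2+4·0 = 6
gcd(2,2,5,3,4) = 1

Coefficients: [2, 2, 5, 3, 4]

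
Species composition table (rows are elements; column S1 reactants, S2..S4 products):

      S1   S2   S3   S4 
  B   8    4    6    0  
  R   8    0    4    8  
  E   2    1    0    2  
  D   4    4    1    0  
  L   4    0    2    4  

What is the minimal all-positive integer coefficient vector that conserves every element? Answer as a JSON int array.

B: 5·8 = 40 | 4·4+4·6+3·0 = 40
R: 5·8 = 40 | 4·0+4·4+3·8 = 40
E: 5·2 = 10 | 4·1+4·0+3·2 = 10
D: 5·4 = 20 | 4·4+4·1+3·0 = 20
L: 5·4 = 20 | 4·0+4·2+3·4 = 20
gcd(5,4,4,3) = 1

Coefficients: [5, 4, 4, 3]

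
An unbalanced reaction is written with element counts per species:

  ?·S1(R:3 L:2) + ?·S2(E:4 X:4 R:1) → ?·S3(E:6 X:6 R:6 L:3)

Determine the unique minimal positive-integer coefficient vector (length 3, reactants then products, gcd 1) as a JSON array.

Coefficients: [3, 3, 2]

E: 3·0+3·4 = 12 | 2·6 = 12
X: 3·0+3·4 = 12 | 2·6 = 12
R: 3·3+3·1 = 12 | 2·6 = 12
L: 3·2+3·0 = 6 | 2·3 = 6
gcd(3,3,2) = 1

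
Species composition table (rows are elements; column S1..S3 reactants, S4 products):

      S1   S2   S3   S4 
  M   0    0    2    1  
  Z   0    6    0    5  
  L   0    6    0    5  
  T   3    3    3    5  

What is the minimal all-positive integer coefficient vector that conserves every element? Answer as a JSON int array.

M: 2·0+5·0+3·2 = 6 | 6·1 = 6
Z: 2·0+5·6+3·0 = 30 | 6·5 = 30
L: 2·0+5·6+3·0 = 30 | 6·5 = 30
T: 2·3+5·3+3·3 = 30 | 6·5 = 30
gcd(2,5,3,6) = 1

Coefficients: [2, 5, 3, 6]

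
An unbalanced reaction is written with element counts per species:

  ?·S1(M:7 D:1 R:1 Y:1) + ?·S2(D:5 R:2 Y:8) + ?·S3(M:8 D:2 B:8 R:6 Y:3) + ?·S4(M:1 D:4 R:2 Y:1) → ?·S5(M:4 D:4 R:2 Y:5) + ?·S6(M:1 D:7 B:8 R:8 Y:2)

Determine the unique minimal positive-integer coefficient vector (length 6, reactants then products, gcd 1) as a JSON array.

M: 2·7+3·0+1·8+3·1 = 25 | 6·4+1·1 = 25
D: 2·1+3·5+1·2+3·4 = 31 | 6·4+1·7 = 31
B: 2·0+3·0+1·8+3·0 = 8 | 6·0+1·8 = 8
R: 2·1+3·2+1·6+3·2 = 20 | 6·2+1·8 = 20
Y: 2·1+3·8+1·3+3·1 = 32 | 6·5+1·2 = 32
gcd(2,3,1,3,6,1) = 1

Coefficients: [2, 3, 1, 3, 6, 1]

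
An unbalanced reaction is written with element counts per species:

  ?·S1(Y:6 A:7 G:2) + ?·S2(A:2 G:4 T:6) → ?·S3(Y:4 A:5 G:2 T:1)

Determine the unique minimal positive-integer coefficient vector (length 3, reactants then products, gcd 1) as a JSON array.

Coefficients: [4, 1, 6]

Y: 4·6+1·0 = 24 | 6·4 = 24
A: 4·7+1·2 = 30 | 6·5 = 30
G: 4·2+1·4 = 12 | 6·2 = 12
T: 4·0+1·6 = 6 | 6·1 = 6
gcd(4,1,6) = 1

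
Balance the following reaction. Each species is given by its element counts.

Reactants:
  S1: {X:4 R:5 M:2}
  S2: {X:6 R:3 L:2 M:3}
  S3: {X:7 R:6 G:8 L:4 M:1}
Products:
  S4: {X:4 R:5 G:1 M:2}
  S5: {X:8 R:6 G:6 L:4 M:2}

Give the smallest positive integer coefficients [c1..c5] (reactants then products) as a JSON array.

Coefficients: [2, 2, 4, 2, 5]

X: 2·4+2·6+4·7 = 48 | 2·4+5·8 = 48
R: 2·5+2·3+4·6 = 40 | 2·5+5·6 = 40
G: 2·0+2·0+4·8 = 32 | 2·1+5·6 = 32
L: 2·0+2·2+4·4 = 20 | 2·0+5·4 = 20
M: 2·2+2·3+4·1 = 14 | 2·2+5·2 = 14
gcd(2,2,4,2,5) = 1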